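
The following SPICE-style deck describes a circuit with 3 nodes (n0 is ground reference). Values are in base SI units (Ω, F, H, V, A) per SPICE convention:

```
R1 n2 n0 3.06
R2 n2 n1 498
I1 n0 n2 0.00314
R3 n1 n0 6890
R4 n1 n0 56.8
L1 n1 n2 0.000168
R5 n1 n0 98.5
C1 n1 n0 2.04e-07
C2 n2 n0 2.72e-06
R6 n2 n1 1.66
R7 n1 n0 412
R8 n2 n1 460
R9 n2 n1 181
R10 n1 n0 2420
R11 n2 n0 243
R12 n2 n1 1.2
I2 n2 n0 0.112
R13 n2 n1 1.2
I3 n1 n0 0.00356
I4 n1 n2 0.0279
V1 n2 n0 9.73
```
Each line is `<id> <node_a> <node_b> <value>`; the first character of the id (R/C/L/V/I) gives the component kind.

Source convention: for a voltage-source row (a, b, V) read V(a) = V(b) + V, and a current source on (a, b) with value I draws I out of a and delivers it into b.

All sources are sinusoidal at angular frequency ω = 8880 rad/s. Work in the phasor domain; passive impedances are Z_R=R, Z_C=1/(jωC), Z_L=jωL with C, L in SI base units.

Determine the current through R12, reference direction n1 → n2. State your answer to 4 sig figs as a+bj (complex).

-0.1084-0.03773j A

MNA unknowns: 2 node voltages V₁..V_2 plus 1 source current (V1)
R1: Y=0.3268+0.000j on G[2,0]
R2: Y=0.002008+0.000j on G[2,1]
I1: z[0]−=0.00314, z[2]+=0.00314
R3: Y=0.0001451+0.000j on G[1,0]
R4: Y=0.01761+0.000j on G[1,0]
L1: Y=0.000-0.6703j on G[1,2]
R5: Y=0.01015+0.000j on G[1,0]
C1: Y=0.000+0.001812j on G[1,0]
C2: Y=0.000+0.02415j on G[2,0]
R6: Y=0.6024+0.000j on G[2,1]
R7: Y=0.002427+0.000j on G[1,0]
R8: Y=0.002174+0.000j on G[2,1]
R9: Y=0.005525+0.000j on G[2,1]
R10: Y=0.0004132+0.000j on G[1,0]
R11: Y=0.004115+0.000j on G[2,0]
R12: Y=0.8333+0.000j on G[2,1]
I2: z[2]−=0.112, z[0]+=0.112
R13: Y=0.8333+0.000j on G[2,1]
I3: z[1]−=0.00356, z[0]+=0.00356
I4: z[1]−=0.0279, z[2]+=0.0279
V1: row V2−V0=9.73, i_V1 at 2,0
solve → V1=9.600-0.04527j, V2=9.730+0.000j
aux → i_V1=-3.627-0.2510j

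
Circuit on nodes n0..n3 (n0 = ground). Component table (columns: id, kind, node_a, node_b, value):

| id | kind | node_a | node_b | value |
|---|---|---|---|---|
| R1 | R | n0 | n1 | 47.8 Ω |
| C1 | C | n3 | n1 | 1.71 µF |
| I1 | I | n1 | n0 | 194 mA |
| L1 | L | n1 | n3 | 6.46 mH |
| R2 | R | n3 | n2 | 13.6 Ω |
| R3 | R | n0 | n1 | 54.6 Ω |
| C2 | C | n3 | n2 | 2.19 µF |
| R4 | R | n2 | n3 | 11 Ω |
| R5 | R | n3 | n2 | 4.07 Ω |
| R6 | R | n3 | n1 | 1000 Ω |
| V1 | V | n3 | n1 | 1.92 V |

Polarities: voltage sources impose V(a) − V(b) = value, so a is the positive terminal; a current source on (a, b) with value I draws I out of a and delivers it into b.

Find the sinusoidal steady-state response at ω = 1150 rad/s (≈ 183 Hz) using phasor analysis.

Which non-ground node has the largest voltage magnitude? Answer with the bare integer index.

1

Apply KCL at each of the 3 non-ground nodes and solve the resulting linear system.
Node n1: branches {R1, C1, I1, L1, R3, R6, V1} → V_1 = -4.944+0.000j
Node n2: branches {R2, C2, R4, R5} → V_2 = -3.024+0.000j
Node n3: branches {C1, L1, R2, C2, R4, R5, R6, V1} → V_3 = -3.024+0.000j
Source currents: i(V1)=-0.001920+0.2547j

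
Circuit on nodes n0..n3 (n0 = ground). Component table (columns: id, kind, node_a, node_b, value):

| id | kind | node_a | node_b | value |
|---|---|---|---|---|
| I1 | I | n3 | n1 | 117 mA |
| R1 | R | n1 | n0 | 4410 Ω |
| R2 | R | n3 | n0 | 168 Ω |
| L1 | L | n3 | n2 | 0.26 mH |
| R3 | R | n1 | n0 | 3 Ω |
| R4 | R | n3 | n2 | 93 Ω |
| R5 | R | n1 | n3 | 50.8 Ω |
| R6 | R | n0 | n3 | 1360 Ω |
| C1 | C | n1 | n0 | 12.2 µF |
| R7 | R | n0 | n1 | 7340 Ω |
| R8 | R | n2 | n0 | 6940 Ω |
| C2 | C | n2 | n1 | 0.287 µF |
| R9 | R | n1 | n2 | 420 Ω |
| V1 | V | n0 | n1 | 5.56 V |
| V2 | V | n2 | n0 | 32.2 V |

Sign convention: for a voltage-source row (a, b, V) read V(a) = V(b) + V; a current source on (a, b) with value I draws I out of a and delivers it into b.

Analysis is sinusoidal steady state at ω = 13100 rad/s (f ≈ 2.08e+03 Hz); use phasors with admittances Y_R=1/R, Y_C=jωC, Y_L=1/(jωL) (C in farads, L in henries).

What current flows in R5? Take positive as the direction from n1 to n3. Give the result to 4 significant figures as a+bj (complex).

-0.7343+0.07098j A

Apply KCL at each of the 3 non-ground nodes and solve the resulting linear system.
Node n1: branches {I1, R1, R3, R5, C1, R7, C2, R9, V1} → V_1 = -5.560+0.000j
Node n2: branches {L1, R4, R8, C2, R9, V2} → V_2 = 32.20+0.000j
Node n3: branches {I1, R2, L1, R4, R5, R6} → V_3 = 31.74-3.606j
Source currents: i(V1)=-2.797-0.9596j, i(V2)=-1.158-0.04687j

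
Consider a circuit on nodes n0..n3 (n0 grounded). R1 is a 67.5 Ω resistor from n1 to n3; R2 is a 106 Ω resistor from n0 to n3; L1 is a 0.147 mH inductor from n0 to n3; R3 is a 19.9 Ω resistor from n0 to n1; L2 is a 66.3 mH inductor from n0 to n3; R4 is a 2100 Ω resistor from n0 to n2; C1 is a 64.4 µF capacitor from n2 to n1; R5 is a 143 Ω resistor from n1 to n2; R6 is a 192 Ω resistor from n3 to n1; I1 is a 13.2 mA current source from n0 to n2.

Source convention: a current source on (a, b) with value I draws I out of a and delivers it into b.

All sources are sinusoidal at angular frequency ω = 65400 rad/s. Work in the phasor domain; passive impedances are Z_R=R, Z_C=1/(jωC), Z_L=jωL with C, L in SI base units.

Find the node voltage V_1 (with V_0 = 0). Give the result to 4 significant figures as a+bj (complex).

0.1888+0.009661j V

Element admittances at ω=65400 rad/s:
  Y(R1) = 0.01481+0.000j S between n1,n3
  Y(R2) = 0.009434+0.000j S between n0,n3
  Y(L1) = 0.000-0.1040j S between n0,n3
  Y(R3) = 0.05025+0.000j S between n0,n1
  Y(L2) = 0.000-0.0002306j S between n0,n3
  Y(R4) = 0.0004762+0.000j S between n0,n2
  Y(C1) = 0.000+4.212j S between n2,n1
  Y(R5) = 0.006993+0.000j S between n1,n2
  Y(R6) = 0.005208+0.000j S between n3,n1
  I1: injects 0.0132 A into n2 (from n0)
Assemble and solve the 3×3 MNA system:
  V(n1)=0.1888+0.009661j  V(n2)=0.1888+0.006548j  V(n3)=0.007769+0.03406j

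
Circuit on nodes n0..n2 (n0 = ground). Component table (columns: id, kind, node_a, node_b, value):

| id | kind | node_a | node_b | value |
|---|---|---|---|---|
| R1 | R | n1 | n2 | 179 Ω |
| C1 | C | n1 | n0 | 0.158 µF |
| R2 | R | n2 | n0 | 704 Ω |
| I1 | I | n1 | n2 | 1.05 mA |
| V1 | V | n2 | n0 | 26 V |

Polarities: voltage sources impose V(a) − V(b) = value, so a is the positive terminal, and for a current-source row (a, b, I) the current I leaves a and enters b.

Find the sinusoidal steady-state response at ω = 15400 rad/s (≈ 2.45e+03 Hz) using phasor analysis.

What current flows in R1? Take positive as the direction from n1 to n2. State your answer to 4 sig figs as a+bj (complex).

-0.02404-0.05279j A

Apply KCL at each of the 2 non-ground nodes and solve the resulting linear system.
Node n1: branches {R1, C1, I1} → V_1 = 21.70-9.450j
Node n2: branches {R1, R2, I1, V1} → V_2 = 26.00+0.000j
Source currents: i(V1)=-0.05992-0.05279j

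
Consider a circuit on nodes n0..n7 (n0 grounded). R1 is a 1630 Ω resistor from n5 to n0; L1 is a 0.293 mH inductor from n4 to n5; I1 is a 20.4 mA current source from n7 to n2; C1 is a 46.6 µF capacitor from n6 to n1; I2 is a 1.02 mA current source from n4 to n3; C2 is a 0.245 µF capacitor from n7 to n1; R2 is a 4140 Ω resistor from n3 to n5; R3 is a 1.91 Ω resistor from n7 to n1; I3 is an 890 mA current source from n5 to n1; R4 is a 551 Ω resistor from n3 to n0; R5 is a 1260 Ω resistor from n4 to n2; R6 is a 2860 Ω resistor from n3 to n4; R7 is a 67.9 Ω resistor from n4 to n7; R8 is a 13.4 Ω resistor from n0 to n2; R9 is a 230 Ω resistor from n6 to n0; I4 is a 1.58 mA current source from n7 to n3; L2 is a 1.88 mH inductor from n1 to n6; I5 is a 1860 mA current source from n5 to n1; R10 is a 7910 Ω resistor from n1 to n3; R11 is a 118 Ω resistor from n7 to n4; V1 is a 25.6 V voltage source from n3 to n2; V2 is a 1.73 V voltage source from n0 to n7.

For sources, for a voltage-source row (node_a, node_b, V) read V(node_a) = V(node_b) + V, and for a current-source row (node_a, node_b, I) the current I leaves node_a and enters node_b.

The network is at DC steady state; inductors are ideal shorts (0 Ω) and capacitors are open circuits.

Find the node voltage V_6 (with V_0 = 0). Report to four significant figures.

Apply KCL at each of the 7 non-ground nodes and solve the resulting linear system.
Node n1: branches {C1, C2, R3, I3, L2, I5, R10} → V_1 = 3.498
Node n2: branches {I1, R5, R8, V1} → V_2 = -2.490
Node n3: branches {I2, R2, R4, R6, I4, R10, V1} → V_3 = 23.11
Node n4: branches {L1, I2, R5, R6, R7, R11} → V_4 = -110.3
Node n5: branches {R1, L1, R2, I3, I5} → V_5 = -110.3
Node n6: branches {C1, R9, L2} → V_6 = 3.498
Node n7: branches {I1, C2, R3, R7, I4, R11, V2} → V_7 = -1.730
Source currents: i(L1)=2.650, i(L2)=0.01521, i(V1)=-0.1207, i(V2)=-0.1964

3.498 V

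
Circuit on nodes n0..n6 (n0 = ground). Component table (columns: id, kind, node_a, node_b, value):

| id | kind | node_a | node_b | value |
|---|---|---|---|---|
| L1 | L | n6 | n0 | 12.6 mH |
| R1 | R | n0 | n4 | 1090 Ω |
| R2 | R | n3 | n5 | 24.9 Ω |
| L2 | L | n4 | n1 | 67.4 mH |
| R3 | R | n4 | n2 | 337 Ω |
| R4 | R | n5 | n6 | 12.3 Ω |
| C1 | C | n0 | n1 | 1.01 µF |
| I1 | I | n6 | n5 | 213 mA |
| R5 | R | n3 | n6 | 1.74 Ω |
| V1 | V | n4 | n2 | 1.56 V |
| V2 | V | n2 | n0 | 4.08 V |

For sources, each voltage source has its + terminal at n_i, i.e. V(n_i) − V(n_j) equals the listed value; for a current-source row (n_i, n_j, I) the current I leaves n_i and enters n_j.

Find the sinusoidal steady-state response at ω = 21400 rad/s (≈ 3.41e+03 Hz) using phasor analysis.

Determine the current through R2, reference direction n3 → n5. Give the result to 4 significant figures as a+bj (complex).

-0.06728+0.000j A

Element admittances at ω=21400 rad/s:
  Y(L1) = 0.000-0.003709j S between n6,n0
  Y(R1) = 0.0009174+0.000j S between n0,n4
  Y(R2) = 0.04016+0.000j S between n3,n5
  Y(L2) = 0.000-0.0006933j S between n4,n1
  Y(R3) = 0.002967+0.000j S between n4,n2
  Y(R4) = 0.08130+0.000j S between n5,n6
  Y(C1) = 0.000+0.02161j S between n0,n1
  I1: injects 0.213 A into n5 (from n6)
  Y(R5) = 0.5747+0.000j S between n3,n6
  V1: constraint V(n4)−V(n2) = 1.56
  V2: constraint V(n2)−V(n0) = 4.08
Assemble and solve the 8×8 MNA system:
  V(n1)=-0.1869+0.000j  V(n2)=4.080+0.000j  V(n3)=0.1171+0.000j  V(n4)=5.640+0.000j  V(n5)=1.792+0.000j  V(n6)=0.000+0.000j
  i(V1)=-0.009803+0.004040j  i(V2)=-0.005174+0.004040j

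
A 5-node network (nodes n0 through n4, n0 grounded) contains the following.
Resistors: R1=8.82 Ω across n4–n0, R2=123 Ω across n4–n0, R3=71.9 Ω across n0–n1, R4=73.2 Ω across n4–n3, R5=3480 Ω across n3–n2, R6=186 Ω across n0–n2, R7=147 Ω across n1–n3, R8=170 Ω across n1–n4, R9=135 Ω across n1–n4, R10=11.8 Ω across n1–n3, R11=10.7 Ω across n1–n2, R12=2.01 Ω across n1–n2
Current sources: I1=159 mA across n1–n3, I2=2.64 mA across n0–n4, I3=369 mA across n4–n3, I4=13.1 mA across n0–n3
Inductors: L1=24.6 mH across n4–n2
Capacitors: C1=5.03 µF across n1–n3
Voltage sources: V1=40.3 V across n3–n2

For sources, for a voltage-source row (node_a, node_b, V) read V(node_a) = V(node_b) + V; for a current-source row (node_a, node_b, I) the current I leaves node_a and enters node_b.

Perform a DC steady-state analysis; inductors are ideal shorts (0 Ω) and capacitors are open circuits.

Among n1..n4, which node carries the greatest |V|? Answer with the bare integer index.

3

Element admittances at DC:
  Y(R1) = 0.1134 S between n4,n0
  Y(R2) = 0.008130 S between n4,n0
  Y(R3) = 0.01391 S between n0,n1
  I1: injects 0.159 A into n3 (from n1)
  I2: injects 0.00264 A into n4 (from n0)
  Y(R4) = 0.01366 S between n4,n3
  L1: short n4↔n2 (DC inductor)
  Y(R5) = 0.0002874 S between n3,n2
  Y(R6) = 0.005376 S between n0,n2
  Y(R7) = 0.006803 S between n1,n3
  I3: injects 0.369 A into n3 (from n4)
  Y(R8) = 0.005882 S between n1,n4
  I4: injects 0.0131 A into n3 (from n0)
  Y(R9) = 0.007407 S between n1,n4
  Y(R10) = 0.08475 S between n1,n3
  Y(R11) = 0.09346 S between n1,n2
  Y(C1) = 0.000 S between n1,n3
  Y(R12) = 0.4975 S between n1,n2
  V1: constraint V(n3)−V(n2) = 40.3
Assemble and solve the 6×6 MNA system:
  V(n1)=4.602  V(n2)=-0.3803  V(n3)=39.92  V(n4)=-0.3803
  i(L1)=0.2966  i(V1)=-3.254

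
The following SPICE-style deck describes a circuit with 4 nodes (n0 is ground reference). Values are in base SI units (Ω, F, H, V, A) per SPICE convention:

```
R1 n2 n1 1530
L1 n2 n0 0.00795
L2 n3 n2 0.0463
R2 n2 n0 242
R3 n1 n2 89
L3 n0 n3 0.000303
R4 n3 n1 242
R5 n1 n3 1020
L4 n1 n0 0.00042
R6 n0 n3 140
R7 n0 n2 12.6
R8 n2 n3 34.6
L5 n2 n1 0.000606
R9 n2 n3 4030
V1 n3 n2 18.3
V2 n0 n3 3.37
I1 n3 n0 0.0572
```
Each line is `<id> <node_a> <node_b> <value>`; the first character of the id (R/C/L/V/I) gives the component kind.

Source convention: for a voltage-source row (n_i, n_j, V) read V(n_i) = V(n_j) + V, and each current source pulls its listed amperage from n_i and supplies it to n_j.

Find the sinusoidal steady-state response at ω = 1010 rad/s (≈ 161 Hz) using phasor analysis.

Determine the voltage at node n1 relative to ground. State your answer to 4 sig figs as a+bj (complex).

-8.871-0.03108j V

Element admittances at ω=1010 rad/s:
  Y(R1) = 0.0006536+0.000j S between n2,n1
  Y(L1) = 0.000-0.1245j S between n2,n0
  Y(L2) = 0.000-0.02138j S between n3,n2
  Y(R2) = 0.004132+0.000j S between n2,n0
  Y(R3) = 0.01124+0.000j S between n1,n2
  Y(L3) = 0.000-3.268j S between n0,n3
  Y(R4) = 0.004132+0.000j S between n3,n1
  Y(R5) = 0.0009804+0.000j S between n1,n3
  Y(L4) = 0.000-2.357j S between n1,n0
  Y(R6) = 0.007143+0.000j S between n0,n3
  Y(R7) = 0.07937+0.000j S between n0,n2
  Y(R8) = 0.02890+0.000j S between n2,n3
  Y(L5) = 0.000-1.634j S between n2,n1
  Y(R9) = 0.0002481+0.000j S between n2,n3
  V1: constraint V(n3)−V(n2) = 18.3
  V2: constraint V(n0)−V(n3) = 3.37
  I1: injects 0.0572 A into n0 (from n3)
Assemble and solve the 5×5 MNA system:
  V(n1)=-8.871-0.03108j  V(n2)=-21.67+0.000j  V(n3)=-3.370+0.000j
  i(V1)=-2.444+24.00j  i(V2)=-1.850+34.62j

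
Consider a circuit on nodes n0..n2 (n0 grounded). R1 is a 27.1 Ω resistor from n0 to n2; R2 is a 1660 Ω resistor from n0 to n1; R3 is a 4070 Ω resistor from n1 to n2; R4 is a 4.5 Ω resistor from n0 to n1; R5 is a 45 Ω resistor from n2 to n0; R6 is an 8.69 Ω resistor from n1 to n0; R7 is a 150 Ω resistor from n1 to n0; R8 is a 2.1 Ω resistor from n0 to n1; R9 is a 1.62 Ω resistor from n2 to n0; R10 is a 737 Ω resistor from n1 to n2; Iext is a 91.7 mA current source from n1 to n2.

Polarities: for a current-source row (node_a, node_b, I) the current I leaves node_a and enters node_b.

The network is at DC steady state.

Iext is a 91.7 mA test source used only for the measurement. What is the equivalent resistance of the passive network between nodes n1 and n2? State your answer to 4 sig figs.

MNA unknowns: 2 node voltages V₁..V_2
R1: Y=0.03690 on G[0,2]
R2: Y=0.0006024 on G[0,1]
R3: Y=0.0002457 on G[1,2]
R4: Y=0.2222 on G[0,1]
R5: Y=0.02222 on G[2,0]
R6: Y=0.1151 on G[1,0]
R7: Y=0.006667 on G[1,0]
R8: Y=0.4762 on G[0,1]
R9: Y=0.6173 on G[2,0]
R10: Y=0.001357 on G[1,2]
Iext: z[1]−=0.0917, z[2]+=0.0917
solve → V1=-0.1112, V2=0.1350

R_eq = 2.685 Ω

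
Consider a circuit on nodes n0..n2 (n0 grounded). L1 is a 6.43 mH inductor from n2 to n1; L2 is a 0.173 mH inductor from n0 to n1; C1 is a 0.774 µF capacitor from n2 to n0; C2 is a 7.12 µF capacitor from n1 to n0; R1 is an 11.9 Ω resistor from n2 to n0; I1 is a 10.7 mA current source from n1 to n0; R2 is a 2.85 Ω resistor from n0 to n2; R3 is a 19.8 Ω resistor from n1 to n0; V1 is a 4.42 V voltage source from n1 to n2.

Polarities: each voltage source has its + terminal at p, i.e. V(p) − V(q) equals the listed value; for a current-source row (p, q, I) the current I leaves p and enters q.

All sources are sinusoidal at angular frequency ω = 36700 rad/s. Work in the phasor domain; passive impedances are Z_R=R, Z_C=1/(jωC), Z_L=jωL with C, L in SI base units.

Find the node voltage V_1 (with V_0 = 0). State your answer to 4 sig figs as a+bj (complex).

3.732-0.7577j V

MNA unknowns: 2 node voltages V₁..V_2 plus 1 source current (V1)
L1: Y=0.000-0.004238j on G[2,1]
L2: Y=0.000-0.1575j on G[0,1]
C1: Y=0.000+0.02841j on G[2,0]
C2: Y=0.000+0.2613j on G[1,0]
R1: Y=0.08403+0.000j on G[2,0]
I1: z[1]−=0.0107, z[0]+=0.0107
R2: Y=0.3509+0.000j on G[0,2]
R3: Y=0.05051+0.000j on G[1,0]
V1: row V1−V2=4.42, i_V1 at 1,2
solve → V1=3.732-0.7577j, V2=-0.6883-0.7577j
aux → i_V1=-0.2778-0.3304j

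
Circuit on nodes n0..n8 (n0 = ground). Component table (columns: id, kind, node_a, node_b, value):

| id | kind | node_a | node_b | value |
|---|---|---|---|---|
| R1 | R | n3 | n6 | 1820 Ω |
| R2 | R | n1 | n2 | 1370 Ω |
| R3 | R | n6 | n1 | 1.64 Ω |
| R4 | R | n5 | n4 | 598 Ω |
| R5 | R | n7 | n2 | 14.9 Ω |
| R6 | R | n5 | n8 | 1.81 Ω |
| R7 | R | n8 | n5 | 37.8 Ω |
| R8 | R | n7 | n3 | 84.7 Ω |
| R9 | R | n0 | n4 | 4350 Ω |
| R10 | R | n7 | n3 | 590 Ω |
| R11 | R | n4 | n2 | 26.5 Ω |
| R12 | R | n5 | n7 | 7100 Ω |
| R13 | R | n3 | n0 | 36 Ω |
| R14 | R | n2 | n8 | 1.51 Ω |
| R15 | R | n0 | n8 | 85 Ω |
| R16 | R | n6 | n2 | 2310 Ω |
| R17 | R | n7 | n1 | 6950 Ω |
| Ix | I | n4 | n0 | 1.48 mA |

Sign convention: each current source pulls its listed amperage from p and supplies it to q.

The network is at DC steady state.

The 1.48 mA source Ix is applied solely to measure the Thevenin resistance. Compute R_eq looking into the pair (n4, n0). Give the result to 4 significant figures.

R_eq = 74.63 Ω

MNA unknowns: 8 node voltages V₁..V_8
R1: Y=0.0005495 on G[3,6]
R2: Y=0.0007299 on G[1,2]
R3: Y=0.6098 on G[6,1]
R4: Y=0.001672 on G[5,4]
R5: Y=0.06711 on G[7,2]
R6: Y=0.5525 on G[5,8]
R7: Y=0.02646 on G[8,5]
R8: Y=0.01181 on G[7,3]
R9: Y=0.0002299 on G[0,4]
R10: Y=0.001695 on G[7,3]
R11: Y=0.03774 on G[4,2]
R12: Y=0.0001408 on G[5,7]
R13: Y=0.02778 on G[3,0]
R14: Y=0.6623 on G[2,8]
R15: Y=0.01176 on G[0,8]
R16: Y=0.0004329 on G[6,2]
R17: Y=0.0001439 on G[7,1]
Ix: z[4]−=0.00148, z[0]+=0.00148
solve → V1=-0.05757, V2=-0.07359, V3=-0.02170, V4=-0.1105, V5=-0.07250, V6=-0.05755, V7=-0.06490, V8=-0.07240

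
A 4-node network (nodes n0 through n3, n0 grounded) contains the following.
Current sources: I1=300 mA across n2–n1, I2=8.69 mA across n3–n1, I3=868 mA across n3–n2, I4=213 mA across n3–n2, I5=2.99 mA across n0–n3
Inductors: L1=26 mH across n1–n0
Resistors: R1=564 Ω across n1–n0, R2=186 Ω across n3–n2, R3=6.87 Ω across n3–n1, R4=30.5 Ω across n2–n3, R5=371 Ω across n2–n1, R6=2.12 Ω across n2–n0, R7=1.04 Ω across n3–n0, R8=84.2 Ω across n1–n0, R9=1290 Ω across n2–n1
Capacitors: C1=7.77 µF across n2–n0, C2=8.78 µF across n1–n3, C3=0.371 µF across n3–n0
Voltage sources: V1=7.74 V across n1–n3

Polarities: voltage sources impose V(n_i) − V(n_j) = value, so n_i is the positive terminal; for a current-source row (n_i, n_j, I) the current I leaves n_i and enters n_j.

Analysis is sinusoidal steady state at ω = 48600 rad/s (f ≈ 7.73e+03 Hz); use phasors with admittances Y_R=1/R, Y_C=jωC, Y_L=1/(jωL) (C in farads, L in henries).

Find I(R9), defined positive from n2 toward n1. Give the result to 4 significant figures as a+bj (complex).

-0.004580-0.0005501j A

MNA unknowns: 3 node voltages V₁..V_3 plus 1 source current (V1)
I1: z[2]−=0.3, z[1]+=0.3
L1: Y=0.000-0.0007914j on G[1,0]
R1: Y=0.001773+0.000j on G[1,0]
I2: z[3]−=0.00869, z[1]+=0.00869
R2: Y=0.005376+0.000j on G[3,2]
R3: Y=0.1456+0.000j on G[3,1]
R4: Y=0.03279+0.000j on G[2,3]
I3: z[3]−=0.868, z[2]+=0.868
R5: Y=0.002695+0.000j on G[2,1]
I4: z[3]−=0.213, z[2]+=0.213
C1: Y=0.000+0.3776j on G[2,0]
R6: Y=0.4717+0.000j on G[2,0]
R7: Y=0.9615+0.000j on G[3,0]
R8: Y=0.01188+0.000j on G[1,0]
I5: z[0]−=0.00299, z[3]+=0.00299
C2: Y=0.000+0.4267j on G[1,3]
C3: Y=0.000+0.01803j on G[3,0]
R9: Y=0.0007752+0.000j on G[2,1]
V1: row V1−V3=7.74, i_V1 at 1,3
solve → V1=6.884-0.008890j, V2=0.9758-0.7185j, V3=-0.8557-0.008890j
aux → i_V1=-0.9324-3.300j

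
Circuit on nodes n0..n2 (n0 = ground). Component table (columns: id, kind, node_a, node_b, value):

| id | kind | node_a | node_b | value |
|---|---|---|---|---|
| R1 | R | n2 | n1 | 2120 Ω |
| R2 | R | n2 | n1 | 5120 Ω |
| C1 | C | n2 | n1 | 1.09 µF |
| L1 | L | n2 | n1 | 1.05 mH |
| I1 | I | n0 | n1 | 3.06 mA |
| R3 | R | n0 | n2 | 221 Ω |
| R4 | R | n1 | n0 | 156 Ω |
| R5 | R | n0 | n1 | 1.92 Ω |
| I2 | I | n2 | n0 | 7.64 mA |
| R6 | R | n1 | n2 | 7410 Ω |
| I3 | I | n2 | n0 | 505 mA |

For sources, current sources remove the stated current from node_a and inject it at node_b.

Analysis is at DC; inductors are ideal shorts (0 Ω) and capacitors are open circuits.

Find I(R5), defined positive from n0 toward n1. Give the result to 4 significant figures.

0.4991 A

Element admittances at DC:
  Y(R1) = 0.0004717 S between n2,n1
  Y(R2) = 0.0001953 S between n2,n1
  Y(C1) = 0.000 S between n2,n1
  L1: short n2↔n1 (DC inductor)
  I1: injects 0.00306 A into n1 (from n0)
  Y(R3) = 0.004525 S between n0,n2
  Y(R4) = 0.006410 S between n1,n0
  Y(R5) = 0.5208 S between n0,n1
  I2: injects 0.00764 A into n0 (from n2)
  Y(R6) = 0.0001350 S between n1,n2
  I3: injects 0.505 A into n0 (from n2)
Assemble and solve the 3×3 MNA system:
  V(n1)=-0.9583  V(n2)=-0.9583
  i(L1)=-0.5083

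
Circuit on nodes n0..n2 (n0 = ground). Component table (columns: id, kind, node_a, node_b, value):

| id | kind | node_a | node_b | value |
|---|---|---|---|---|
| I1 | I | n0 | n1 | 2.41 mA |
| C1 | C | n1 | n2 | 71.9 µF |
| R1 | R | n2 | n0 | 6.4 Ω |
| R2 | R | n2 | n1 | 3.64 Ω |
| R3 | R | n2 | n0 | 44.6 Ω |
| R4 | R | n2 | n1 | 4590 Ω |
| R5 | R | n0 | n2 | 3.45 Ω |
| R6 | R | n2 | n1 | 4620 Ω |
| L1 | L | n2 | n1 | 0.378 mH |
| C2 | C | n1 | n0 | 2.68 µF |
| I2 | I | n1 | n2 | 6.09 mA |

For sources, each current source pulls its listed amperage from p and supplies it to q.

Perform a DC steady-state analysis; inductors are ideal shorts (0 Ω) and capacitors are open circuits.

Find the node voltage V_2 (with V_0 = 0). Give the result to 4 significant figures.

Apply KCL at each of the 2 non-ground nodes and solve the resulting linear system.
Node n1: branches {I1, C1, R2, R4, R6, L1, C2, I2} → V_1 = 0.005144
Node n2: branches {C1, R1, R2, R3, R4, R5, R6, L1, I2} → V_2 = 0.005144
Source currents: i(L1)=0.003680

0.005144 V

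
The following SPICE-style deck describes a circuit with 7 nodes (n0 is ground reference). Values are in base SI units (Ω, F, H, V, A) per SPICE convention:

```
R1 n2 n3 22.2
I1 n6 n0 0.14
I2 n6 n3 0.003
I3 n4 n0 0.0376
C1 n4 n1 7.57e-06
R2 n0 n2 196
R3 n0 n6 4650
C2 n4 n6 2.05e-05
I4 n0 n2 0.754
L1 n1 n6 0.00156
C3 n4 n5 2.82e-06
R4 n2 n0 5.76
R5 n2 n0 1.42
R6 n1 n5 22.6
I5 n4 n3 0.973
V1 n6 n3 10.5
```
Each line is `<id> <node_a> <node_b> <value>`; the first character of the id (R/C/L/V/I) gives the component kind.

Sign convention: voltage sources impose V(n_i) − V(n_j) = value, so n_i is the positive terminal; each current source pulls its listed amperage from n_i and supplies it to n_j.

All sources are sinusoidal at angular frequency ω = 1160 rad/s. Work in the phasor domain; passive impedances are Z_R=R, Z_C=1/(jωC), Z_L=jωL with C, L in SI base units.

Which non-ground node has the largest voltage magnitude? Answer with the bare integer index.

Apply KCL at each of the 6 non-ground nodes and solve the resulting linear system.
Node n1: branches {C1, L1, R6} → V_1 = 7.166-0.6236j
Node n2: branches {R1, R2, I4, R4, R5} → V_2 = 0.6511+0.000j
Node n3: branches {R1, I2, I5, V1} → V_3 = -3.326+0.000j
Node n4: branches {I3, C1, C2, C3, I5} → V_4 = 6.979+28.01j
Node n5: branches {C3, R6} → V_5 = 5.060-0.4817j
Node n6: branches {I1, I2, R3, C2, L1, V1} → V_6 = 7.174+0.000j
Source currents: i(V1)=-1.155+0.000j

4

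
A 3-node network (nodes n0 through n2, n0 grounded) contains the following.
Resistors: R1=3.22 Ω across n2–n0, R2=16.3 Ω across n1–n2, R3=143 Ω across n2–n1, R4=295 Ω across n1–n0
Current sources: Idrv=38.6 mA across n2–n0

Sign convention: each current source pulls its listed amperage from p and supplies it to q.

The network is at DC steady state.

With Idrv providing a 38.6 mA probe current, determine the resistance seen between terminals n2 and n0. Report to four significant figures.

R_eq = 3.187 Ω

Apply KCL at each of the 2 non-ground nodes and solve the resulting linear system.
Node n1: branches {R2, R3, R4} → V_1 = -0.1172
Node n2: branches {R1, R2, R3, Idrv} → V_2 = -0.1230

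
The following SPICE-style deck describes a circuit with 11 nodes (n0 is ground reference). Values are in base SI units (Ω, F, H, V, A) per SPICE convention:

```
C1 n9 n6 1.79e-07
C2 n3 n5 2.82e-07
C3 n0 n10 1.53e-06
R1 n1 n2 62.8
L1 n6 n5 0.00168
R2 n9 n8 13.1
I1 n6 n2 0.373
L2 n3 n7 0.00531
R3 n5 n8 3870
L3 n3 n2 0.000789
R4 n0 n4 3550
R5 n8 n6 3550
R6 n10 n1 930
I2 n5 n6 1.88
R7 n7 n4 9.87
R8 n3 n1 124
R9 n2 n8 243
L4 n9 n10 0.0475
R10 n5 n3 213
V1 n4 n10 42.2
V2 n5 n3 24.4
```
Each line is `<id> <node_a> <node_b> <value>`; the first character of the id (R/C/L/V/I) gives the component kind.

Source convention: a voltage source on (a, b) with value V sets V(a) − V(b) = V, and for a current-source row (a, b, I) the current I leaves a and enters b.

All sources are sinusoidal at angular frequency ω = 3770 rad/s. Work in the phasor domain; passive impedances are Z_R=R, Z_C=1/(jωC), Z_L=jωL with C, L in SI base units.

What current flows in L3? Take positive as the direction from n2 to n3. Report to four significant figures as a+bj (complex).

0.2527+0.09734j A

Apply KCL at each of the 10 non-ground nodes and solve the resulting linear system.
Node n1: branches {R1, R6, R8} → V_1 = 36.95-0.02540j
Node n2: branches {R1, I1, L3, R9} → V_2 = 38.51+0.1340j
Node n3: branches {C2, L2, L3, R8, R10, V2} → V_3 = 38.80-0.6176j
Node n4: branches {R4, R7, V1} → V_4 = 42.10+2.056j
Node n5: branches {C2, L1, R3, I2, R10, V2} → V_5 = 63.20-0.6176j
Node n6: branches {C1, L1, I1, R5, I2} → V_6 = 63.39+8.768j
Node n7: branches {L2, R7} → V_7 = 40.39+2.840j
Node n8: branches {R2, R3, R5, R9} → V_8 = 15.32+24.40j
Node n9: branches {C1, R2, L4} → V_9 = 13.73+25.85j
Node n10: branches {C3, R6, L4, V1} → V_10 = -0.1004+2.056j
Source currents: i(V1)=-0.1846+0.07889j, i(V2)=-0.5250-0.04858j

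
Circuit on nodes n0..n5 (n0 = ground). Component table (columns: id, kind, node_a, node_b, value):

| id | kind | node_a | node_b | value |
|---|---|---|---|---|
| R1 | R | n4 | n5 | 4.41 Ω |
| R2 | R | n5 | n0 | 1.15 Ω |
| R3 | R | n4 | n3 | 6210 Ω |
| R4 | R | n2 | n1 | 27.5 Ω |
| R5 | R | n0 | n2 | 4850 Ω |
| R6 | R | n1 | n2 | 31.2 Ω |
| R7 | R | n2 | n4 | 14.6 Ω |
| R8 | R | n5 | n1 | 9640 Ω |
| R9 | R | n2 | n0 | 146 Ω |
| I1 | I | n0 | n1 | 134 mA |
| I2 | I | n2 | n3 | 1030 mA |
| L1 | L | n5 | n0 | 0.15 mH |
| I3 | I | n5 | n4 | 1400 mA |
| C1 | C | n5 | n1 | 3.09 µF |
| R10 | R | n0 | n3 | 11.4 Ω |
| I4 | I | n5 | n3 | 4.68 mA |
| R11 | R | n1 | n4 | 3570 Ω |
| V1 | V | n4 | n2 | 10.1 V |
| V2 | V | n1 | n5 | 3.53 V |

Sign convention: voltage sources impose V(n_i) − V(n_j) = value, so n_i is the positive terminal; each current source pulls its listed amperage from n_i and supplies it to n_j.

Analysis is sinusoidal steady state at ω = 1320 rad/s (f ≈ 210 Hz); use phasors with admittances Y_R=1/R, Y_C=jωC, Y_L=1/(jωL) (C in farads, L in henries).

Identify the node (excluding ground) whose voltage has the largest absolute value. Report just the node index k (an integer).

Apply KCL at each of the 5 non-ground nodes and solve the resulting linear system.
Node n1: branches {R4, R6, R8, I1, C1, R11, V2} → V_1 = 3.501-0.1654j
Node n2: branches {R4, R5, R6, R7, R9, I2, V1} → V_2 = -5.580-0.1614j
Node n3: branches {R3, I2, R10, I4} → V_3 = 11.78-0.0002958j
Node n4: branches {R1, R3, R7, I3, R11, V1} → V_4 = 4.520-0.1614j
Node n5: branches {R1, R2, R8, L1, I3, C1, I4, V2} → V_5 = -0.02870-0.1654j
Source currents: i(V1)=-0.3224-0.0008692j, i(V2)=-0.4874-0.01413j

3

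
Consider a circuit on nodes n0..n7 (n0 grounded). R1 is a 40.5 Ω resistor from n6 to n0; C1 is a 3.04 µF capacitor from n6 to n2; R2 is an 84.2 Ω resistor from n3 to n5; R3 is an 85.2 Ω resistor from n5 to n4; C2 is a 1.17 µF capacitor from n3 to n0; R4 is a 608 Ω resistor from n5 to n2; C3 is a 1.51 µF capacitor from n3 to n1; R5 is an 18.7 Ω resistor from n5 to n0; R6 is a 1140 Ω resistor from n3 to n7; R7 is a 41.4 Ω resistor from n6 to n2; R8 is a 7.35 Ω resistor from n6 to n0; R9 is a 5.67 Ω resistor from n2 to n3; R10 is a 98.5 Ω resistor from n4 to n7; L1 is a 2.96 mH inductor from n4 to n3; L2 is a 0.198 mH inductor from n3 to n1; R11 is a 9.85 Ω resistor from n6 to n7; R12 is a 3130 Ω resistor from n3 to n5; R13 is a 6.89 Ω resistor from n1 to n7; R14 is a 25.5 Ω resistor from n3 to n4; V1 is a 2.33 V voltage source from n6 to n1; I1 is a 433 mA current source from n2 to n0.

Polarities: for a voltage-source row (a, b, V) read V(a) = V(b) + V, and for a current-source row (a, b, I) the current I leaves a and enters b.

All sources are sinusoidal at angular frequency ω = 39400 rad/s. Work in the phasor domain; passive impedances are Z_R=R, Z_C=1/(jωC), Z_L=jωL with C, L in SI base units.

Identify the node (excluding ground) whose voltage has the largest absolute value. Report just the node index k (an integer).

Apply KCL at each of the 7 non-ground nodes and solve the resulting linear system.
Node n1: branches {C3, L2, R13, V1} → V_1 = -3.445+0.05828j
Node n2: branches {C1, R4, R7, R9, I1} → V_2 = -1.273+4.390j
Node n3: branches {R2, C2, C3, R6, R9, L1, L2, R12, R14} → V_3 = -1.788+4.905j
Node n4: branches {R3, R10, L1, R14} → V_4 = -1.455+3.492j
Node n5: branches {R2, R3, R4, R5, R12} → V_5 = -0.5184+1.366j
Node n6: branches {R1, C1, R7, R8, R11, V1} → V_6 = -1.115+0.05828j
Node n7: branches {R6, R10, R11, R13} → V_7 = -2.443+0.2100j
Source currents: i(V1)=-0.4783+0.09176j

3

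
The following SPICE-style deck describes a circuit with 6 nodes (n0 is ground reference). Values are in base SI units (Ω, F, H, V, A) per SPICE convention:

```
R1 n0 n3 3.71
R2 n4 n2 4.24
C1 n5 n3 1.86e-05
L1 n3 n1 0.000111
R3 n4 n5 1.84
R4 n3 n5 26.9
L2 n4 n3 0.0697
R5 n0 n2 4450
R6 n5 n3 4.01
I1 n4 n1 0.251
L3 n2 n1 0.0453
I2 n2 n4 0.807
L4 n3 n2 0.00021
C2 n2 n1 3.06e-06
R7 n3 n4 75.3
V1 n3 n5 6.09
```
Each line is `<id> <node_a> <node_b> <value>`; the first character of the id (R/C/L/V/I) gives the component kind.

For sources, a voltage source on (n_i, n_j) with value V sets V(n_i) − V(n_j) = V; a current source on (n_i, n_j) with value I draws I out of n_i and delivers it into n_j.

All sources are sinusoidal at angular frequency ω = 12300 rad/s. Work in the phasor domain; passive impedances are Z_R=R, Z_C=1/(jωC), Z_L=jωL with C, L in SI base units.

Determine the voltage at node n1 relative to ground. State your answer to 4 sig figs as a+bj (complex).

MNA unknowns: 5 node voltages V₁..V_5 plus 1 source current (V1)
R1: Y=0.2695+0.000j on G[0,3]
R2: Y=0.2358+0.000j on G[4,2]
C1: Y=0.000+0.2288j on G[5,3]
L1: Y=0.000-0.7324j on G[3,1]
R3: Y=0.5435+0.000j on G[4,5]
R4: Y=0.03717+0.000j on G[3,5]
L2: Y=0.000-0.001166j on G[4,3]
R5: Y=0.0002247+0.000j on G[0,2]
R6: Y=0.2494+0.000j on G[5,3]
I1: z[4]−=0.251, z[1]+=0.251
L3: Y=0.000-0.001795j on G[2,1]
I2: z[2]−=0.807, z[4]+=0.807
L4: Y=0.000-0.3871j on G[3,2]
C2: Y=0.000+0.03764j on G[2,1]
R7: Y=0.01328+0.000j on G[3,4]
V1: row V3−V5=6.09, i_V1 at 3,5
solve → V1=0.09483+0.5605j, V2=-1.812-3.826j, V3=0.001511+0.003190j, V4=-4.011-1.142j, V5=-6.088+0.003190j
aux → i_V1=-2.874-0.7709j

0.09483+0.5605j V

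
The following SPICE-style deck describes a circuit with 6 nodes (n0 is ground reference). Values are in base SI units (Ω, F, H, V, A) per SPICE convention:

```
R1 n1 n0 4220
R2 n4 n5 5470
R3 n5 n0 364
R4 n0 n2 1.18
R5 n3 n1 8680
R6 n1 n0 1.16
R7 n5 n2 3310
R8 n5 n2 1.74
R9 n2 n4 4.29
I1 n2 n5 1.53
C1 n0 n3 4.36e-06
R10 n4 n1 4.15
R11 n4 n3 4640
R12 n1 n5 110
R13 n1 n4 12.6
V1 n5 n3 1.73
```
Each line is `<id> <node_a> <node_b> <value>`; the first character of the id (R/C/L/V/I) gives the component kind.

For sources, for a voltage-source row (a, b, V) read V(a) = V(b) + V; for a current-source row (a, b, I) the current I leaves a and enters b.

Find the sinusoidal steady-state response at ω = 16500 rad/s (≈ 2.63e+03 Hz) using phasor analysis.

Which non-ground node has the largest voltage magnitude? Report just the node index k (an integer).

MNA unknowns: 5 node voltages V₁..V_5 plus 1 source current (V1)
R1: Y=0.0002370+0.000j on G[1,0]
R2: Y=0.0001828+0.000j on G[4,5]
R3: Y=0.002747+0.000j on G[5,0]
R4: Y=0.8475+0.000j on G[0,2]
R5: Y=0.0001152+0.000j on G[3,1]
R6: Y=0.8621+0.000j on G[1,0]
R7: Y=0.0003021+0.000j on G[5,2]
R8: Y=0.5747+0.000j on G[5,2]
R9: Y=0.2331+0.000j on G[2,4]
I1: z[2]−=1.53, z[5]+=1.53
C1: Y=0.000+0.07194j on G[0,3]
R10: Y=0.2410+0.000j on G[4,1]
R11: Y=0.0002155+0.000j on G[4,3]
R12: Y=0.009091+0.000j on G[1,5]
R13: Y=0.07937+0.000j on G[1,4]
V1: row V5−V3=1.73, i_V1 at 5,3
solve → V1=0.01810-0.009426j, V2=-0.04011-0.05929j, V3=0.8174-0.1583j, V4=-0.005257-0.03052j, V5=2.547-0.1583j
aux → i_V1=0.01166+0.05876j

5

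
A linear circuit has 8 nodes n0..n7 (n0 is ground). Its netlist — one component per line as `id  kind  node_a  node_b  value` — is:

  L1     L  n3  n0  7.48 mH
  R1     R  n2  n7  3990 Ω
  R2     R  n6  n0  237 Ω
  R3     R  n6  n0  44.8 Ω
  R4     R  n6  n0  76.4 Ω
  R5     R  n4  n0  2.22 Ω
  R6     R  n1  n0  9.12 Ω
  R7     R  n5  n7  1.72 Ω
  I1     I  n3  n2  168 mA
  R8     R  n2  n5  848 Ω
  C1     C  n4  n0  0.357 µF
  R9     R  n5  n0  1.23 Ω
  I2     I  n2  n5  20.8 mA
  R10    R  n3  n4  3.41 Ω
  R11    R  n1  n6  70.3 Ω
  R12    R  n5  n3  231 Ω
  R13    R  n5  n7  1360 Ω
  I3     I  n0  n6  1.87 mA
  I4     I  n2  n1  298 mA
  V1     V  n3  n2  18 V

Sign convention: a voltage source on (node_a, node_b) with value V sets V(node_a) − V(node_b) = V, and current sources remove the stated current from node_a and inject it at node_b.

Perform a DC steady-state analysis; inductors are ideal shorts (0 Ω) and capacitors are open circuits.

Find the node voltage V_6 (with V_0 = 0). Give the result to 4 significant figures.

0.6911 V

Apply KCL at each of the 7 non-ground nodes and solve the resulting linear system.
Node n1: branches {R6, R11, I4} → V_1 = 2.485
Node n2: branches {R1, I1, R8, I2, I4, V1} → V_2 = -18.00
Node n3: branches {L1, I1, R10, R12, V1} → V_3 = 0.000
Node n4: branches {R5, C1, R10} → V_4 = 0.000
Node n5: branches {R7, R8, R9, I2, R12, R13} → V_5 = -0.006028
Node n6: branches {R2, R3, R4, R11, I3} → V_6 = 0.6911
Node n7: branches {R1, R7, R13} → V_7 = -0.01377
Source currents: i(L1)=-0.2931, i(V1)=0.1251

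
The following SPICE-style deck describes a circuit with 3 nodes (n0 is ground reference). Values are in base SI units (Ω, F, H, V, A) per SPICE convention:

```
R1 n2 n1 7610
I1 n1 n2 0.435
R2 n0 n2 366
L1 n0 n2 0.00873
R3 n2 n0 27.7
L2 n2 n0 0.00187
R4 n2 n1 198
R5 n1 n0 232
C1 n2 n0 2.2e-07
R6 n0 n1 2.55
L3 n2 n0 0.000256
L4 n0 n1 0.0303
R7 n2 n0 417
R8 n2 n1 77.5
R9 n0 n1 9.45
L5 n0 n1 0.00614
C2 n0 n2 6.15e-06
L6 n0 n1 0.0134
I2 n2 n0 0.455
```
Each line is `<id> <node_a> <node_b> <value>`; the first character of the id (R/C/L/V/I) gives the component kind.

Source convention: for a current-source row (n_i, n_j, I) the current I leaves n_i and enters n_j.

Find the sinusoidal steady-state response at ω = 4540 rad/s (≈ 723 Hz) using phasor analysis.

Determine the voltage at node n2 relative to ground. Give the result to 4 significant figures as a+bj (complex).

-0.0004035-0.03581j V

Element admittances at ω=4540 rad/s:
  Y(R1) = 0.0001314+0.000j S between n2,n1
  I1: injects 0.435 A into n2 (from n1)
  Y(R2) = 0.002732+0.000j S between n0,n2
  Y(L1) = 0.000-0.02523j S between n0,n2
  Y(R3) = 0.03610+0.000j S between n2,n0
  Y(L2) = 0.000-0.1178j S between n2,n0
  Y(R4) = 0.005051+0.000j S between n2,n1
  Y(R5) = 0.004310+0.000j S between n1,n0
  Y(C1) = 0.000+0.0009988j S between n2,n0
  Y(R6) = 0.3922+0.000j S between n0,n1
  Y(L3) = 0.000-0.8604j S between n2,n0
  Y(L4) = 0.000-0.007269j S between n0,n1
  Y(R7) = 0.002398+0.000j S between n2,n0
  Y(R8) = 0.01290+0.000j S between n2,n1
  Y(R9) = 0.1058+0.000j S between n0,n1
  Y(L5) = 0.000-0.03587j S between n0,n1
  Y(C2) = 0.000+0.02792j S between n0,n2
  Y(L6) = 0.000-0.01644j S between n0,n1
  I2: injects 0.455 A into n0 (from n2)
Assemble and solve the 2×2 MNA system:
  V(n1)=-0.8250-0.09570j  V(n2)=-0.0004035-0.03581j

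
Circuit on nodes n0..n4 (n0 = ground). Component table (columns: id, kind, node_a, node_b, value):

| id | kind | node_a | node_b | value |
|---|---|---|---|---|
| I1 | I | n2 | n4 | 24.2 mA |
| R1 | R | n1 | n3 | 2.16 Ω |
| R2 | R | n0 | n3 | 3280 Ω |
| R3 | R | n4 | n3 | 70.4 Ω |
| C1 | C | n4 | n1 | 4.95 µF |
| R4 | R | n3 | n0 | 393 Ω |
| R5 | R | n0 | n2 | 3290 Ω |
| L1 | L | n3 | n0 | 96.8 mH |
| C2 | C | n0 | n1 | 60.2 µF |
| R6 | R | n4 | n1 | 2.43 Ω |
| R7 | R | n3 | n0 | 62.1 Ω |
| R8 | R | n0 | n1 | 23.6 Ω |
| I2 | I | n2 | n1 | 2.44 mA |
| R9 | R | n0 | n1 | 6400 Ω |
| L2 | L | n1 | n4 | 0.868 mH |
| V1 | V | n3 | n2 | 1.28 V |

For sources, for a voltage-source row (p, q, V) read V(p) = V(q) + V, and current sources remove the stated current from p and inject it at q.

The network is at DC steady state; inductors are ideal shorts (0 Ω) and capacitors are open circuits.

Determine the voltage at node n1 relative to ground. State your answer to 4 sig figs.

MNA unknowns: 4 node voltages V₁..V_4 plus 3 source currents (L1, L2, V1)
I1: z[2]−=0.0242, z[4]+=0.0242
R1: Y=0.4630 on G[1,3]
R2: Y=0.0003049 on G[0,3]
R3: Y=0.01420 on G[4,3]
C1: Y=0.000 on G[4,1]
R4: Y=0.002545 on G[3,0]
R5: Y=0.0003040 on G[0,2]
L1: row V3−V0=0, i_L1 at 3,0
C2: Y=0.000 on G[0,1]
R6: Y=0.4115 on G[4,1]
R7: Y=0.01610 on G[3,0]
R8: Y=0.04237 on G[0,1]
I2: z[2]−=0.00244, z[1]+=0.00244
R9: Y=0.0001563 on G[0,1]
L2: row V1−V4=0, i_L2 at 1,4
V1: row V3−V2=1.28, i_V1 at 3,2
solve → V1=0.05126, V2=-1.280, V3=0.000, V4=0.05126
aux → i_L1=-0.001791, i_L2=-0.02347, i_V1=0.02625

0.05126 V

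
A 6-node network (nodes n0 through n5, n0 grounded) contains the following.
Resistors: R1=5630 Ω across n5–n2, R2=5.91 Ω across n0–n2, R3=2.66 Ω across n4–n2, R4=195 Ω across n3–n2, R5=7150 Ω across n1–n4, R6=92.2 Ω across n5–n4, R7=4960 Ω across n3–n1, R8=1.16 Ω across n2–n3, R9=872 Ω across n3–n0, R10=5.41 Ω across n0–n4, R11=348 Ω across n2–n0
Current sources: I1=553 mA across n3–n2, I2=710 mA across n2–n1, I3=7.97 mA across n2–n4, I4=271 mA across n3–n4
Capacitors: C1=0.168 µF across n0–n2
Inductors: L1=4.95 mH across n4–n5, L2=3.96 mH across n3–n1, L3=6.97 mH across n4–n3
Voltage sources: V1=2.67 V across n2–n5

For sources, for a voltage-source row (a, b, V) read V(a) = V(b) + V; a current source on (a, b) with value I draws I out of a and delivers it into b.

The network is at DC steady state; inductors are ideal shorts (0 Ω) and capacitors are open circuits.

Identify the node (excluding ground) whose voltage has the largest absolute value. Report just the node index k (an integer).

2

MNA unknowns: 5 node voltages V₁..V_5 plus 4 source currents (L1, L2, L3, V1)
R1: Y=0.0001776 on G[5,2]
I1: z[3]−=0.553, z[2]+=0.553
R2: Y=0.1692 on G[0,2]
R3: Y=0.3759 on G[4,2]
C1: Y=0.000 on G[0,2]
R4: Y=0.005128 on G[3,2]
R5: Y=0.0001399 on G[1,4]
L1: row V4−V5=0, i_L1 at 4,5
L2: row V3−V1=0, i_L2 at 3,1
R6: Y=0.01085 on G[5,4]
L3: row V4−V3=0, i_L3 at 4,3
R7: Y=0.0002016 on G[3,1]
R8: Y=0.8621 on G[2,3]
R9: Y=0.001147 on G[3,0]
I2: z[2]−=0.71, z[1]+=0.71
R10: Y=0.1848 on G[0,4]
I3: z[2]−=0.00797, z[4]+=0.00797
I4: z[3]−=0.271, z[4]+=0.271
R11: Y=0.002874 on G[2,0]
V1: row V2−V5=2.67, i_V1 at 2,5
solve → V1=-1.283, V2=1.387, V3=-1.283, V4=-1.283, V5=-1.283
aux → i_L1=3.723, i_L2=-0.7100, i_L3=-2.203, i_V1=-3.723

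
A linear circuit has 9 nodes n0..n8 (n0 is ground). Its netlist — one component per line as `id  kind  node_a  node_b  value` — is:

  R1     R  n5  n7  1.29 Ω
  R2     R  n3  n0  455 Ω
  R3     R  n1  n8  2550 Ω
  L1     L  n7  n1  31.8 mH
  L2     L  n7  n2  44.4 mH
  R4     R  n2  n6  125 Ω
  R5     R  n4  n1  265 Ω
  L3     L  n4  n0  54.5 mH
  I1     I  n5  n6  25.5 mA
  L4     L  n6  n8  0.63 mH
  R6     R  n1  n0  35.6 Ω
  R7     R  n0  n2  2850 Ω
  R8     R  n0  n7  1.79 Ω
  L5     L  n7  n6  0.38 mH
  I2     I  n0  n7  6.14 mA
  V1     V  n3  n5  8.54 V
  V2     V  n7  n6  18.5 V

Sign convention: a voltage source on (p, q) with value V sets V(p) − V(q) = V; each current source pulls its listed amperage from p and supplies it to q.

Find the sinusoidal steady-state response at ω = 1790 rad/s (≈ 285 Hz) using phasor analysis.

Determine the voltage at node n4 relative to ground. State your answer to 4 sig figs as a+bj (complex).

0.01035-0.06545j V

Apply KCL at each of the 8 non-ground nodes and solve the resulting linear system.
Node n1: branches {R3, L1, R5, R6} → V_1 = -0.1674-0.09355j
Node n2: branches {L2, R4, R7} → V_2 = -5.428-8.156j
Node n3: branches {R2, V1} → V_3 = 8.474+0.009949j
Node n4: branches {R5, L3} → V_4 = 0.01035-0.06545j
Node n5: branches {R1, I1, V1} → V_5 = -0.06624+0.009949j
Node n6: branches {R4, I1, L4, L5, V2} → V_6 = -18.51+0.009977j
Node n7: branches {R1, L1, L2, R8, L5, I2, V2} → V_7 = -0.009317+0.009977j
Node n8: branches {R3, L4} → V_8 = -18.51+0.01809j
Source currents: i(V1)=-0.01862-2.187e-05j, i(V2)=-0.1373+27.26j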